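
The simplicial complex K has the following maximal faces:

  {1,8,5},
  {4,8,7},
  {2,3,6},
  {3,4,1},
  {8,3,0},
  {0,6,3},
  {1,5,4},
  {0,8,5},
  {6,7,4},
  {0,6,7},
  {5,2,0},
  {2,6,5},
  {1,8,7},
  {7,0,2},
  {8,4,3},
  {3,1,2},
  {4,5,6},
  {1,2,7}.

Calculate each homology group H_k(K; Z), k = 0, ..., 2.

Order the vertices as 0 < 1 < 2 < 3 < 4 < 5 < 6 < 7 < 8. Listing each simplex with vertices in this order, K has dimension 2 with simplices:

  0-simplices (9): [0], [1], [2], [3], [4], [5], [6], [7], [8]
  1-simplices (27): (27 of them)
  2-simplices (18): [0,2,5], [0,2,7], [0,3,6], [0,3,8], [0,5,8], [0,6,7], [1,2,3], [1,2,7], [1,3,4], [1,4,5], [1,5,8], [1,7,8], [2,3,6], [2,5,6], [3,4,8], [4,5,6], [4,6,7], [4,7,8]

so the chain groups are C_0 ≅ Z^9, C_1 ≅ Z^27, C_2 ≅ Z^18.

Boundary ∂_1: C_1 → C_0 maps an edge to its endpoints' difference, ∂[p,q] = q − p. For instance
  ∂[3,4] = [4] − [3].
The resulting 9×27 matrix has rank 8, and its Smith normal form has invariant factors (1,1,1,1,1,1,1,1).

∂_2: C_2 → C_1 sends each 2-simplex [p,q,r] to [q,r] − [p,r] + [p,q]. For instance
  ∂[4,6,7] = [6,7] − [4,7] + [4,6],
  ∂[1,7,8] = [7,8] − [1,8] + [1,7].
As a 27×18 matrix over Z this has rank 18, with invariant factors (1,1,1,1,1,1,1,1,1,1,1,1,1,1,1,1,1,2).

Computing H_k = (kernel of ∂_k) / (image of ∂_{k+1}):

  H_0: rank C_0 − rank ∂_1 = 9 − 8 = 1, and the invariant factors of ∂_1 are all 1, so H_0 ≅ Z.
  H_1: rank ker ∂_1 − rank ∂_2 = (27 − 8) − 18 = 1, and ∂_2 has invariant factor 2 > 1, so H_1 ≅ Z ⊕ Z/2.
  H_2: rank ker ∂_2 − rank ∂_3 = (18 − 18) − 0 = 0, and there is no ∂_3, so H_2 ≅ 0.

As a check, the Euler characteristic is 9 − 27 + 18 = 0, which agrees with 1 − 1 + 0 = 0.
(K is a triangulation of the Klein bottle.)

H_0 ≅ Z,  H_1 ≅ Z ⊕ Z/2,  H_2 = 0.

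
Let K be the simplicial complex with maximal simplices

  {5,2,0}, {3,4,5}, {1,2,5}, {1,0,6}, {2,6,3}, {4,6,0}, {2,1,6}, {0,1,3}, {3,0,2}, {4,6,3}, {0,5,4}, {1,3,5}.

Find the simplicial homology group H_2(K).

We work with the vertex ordering 0 < 1 < 2 < 3 < 4 < 5 < 6. The simplices of K, each written with vertices in increasing order, are:

  0-simplices (7): [0], [1], [2], [3], [4], [5], [6]
  1-simplices (18): [0,1], [0,2], [0,3], [0,4], [0,5], [0,6], [1,2], [1,3], [1,5], [1,6], [2,3], [2,5], [2,6], [3,4], [3,5], [3,6], [4,5], [4,6]
  2-simplices (12): [0,1,3], [0,1,6], [0,2,3], [0,2,5], [0,4,5], [0,4,6], [1,2,5], [1,2,6], [1,3,5], [2,3,6], [3,4,5], [3,4,6]

Hence C_0 ≅ Z^7, C_1 ≅ Z^18, C_2 ≅ Z^12.

The boundary map ∂_1: C_1 → C_0 maps an edge to its endpoints' difference, ∂[p,q] = q − p.
The resulting 7×18 matrix has rank 6, and its Smith normal form has invariant factors (1,1,1,1,1,1).

∂_2: C_2 → C_1 maps a triangle to the signed sum of its edges. For instance
  ∂[1,3,5] = [3,5] − [1,5] + [1,3],
  ∂[0,2,5] = [2,5] − [0,5] + [0,2].
This gives a 18×12 integer matrix of rank 12; reducing to Smith normal form yields diagonal entries (1,1,1,1,1,1,1,1,1,1,1,2).

Computing H_k = (kernel of ∂_k) / (image of ∂_{k+1}):

  H_2: rank ker ∂_2 − rank ∂_3 = (12 − 12) − 0 = 0, and there is no ∂_3, so H_2 ≅ 0.

H_2 = 0.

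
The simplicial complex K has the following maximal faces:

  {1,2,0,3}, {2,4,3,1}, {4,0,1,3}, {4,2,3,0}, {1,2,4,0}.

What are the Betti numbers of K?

b_0 = 1, b_1 = 0, b_2 = 0, b_3 = 1.

We work with the vertex ordering 0 < 1 < 2 < 3 < 4. The simplices of K, each written with vertices in increasing order, are:

  0-simplices (5): [0], [1], [2], [3], [4]
  1-simplices (10): [0,1], [0,2], [0,3], [0,4], [1,2], [1,3], [1,4], [2,3], [2,4], [3,4]
  2-simplices (10): [0,1,2], [0,1,3], [0,1,4], [0,2,3], [0,2,4], [0,3,4], [1,2,3], [1,2,4], [1,3,4], [2,3,4]
  3-simplices (5): [0,1,2,3], [0,1,2,4], [0,1,3,4], [0,2,3,4], [1,2,3,4]

so the chain groups are C_0 ≅ Z^5, C_1 ≅ Z^10, C_2 ≅ Z^10, C_3 ≅ Z^5.

The boundary map ∂_1: C_1 → C_0 is given by ∂[p,q] = [q] − [p]. For instance
  ∂[0,1] = [1] − [0].
The resulting 5×10 matrix has rank 4, and its Smith normal form has invariant factors (1,1,1,1).

Boundary ∂_2: C_2 → C_1 sends each 2-simplex [p,q,r] to [q,r] − [p,r] + [p,q]. For instance
  ∂[0,2,3] = [2,3] − [0,3] + [0,2],
  ∂[0,1,3] = [1,3] − [0,3] + [0,1].
The 10×10 boundary matrix has rank 6 and Smith normal form diag(1,1,1,1,1,1).

Boundary ∂_3: C_3 → C_2 sends each 3-simplex σ to the alternating sum Σ_i (−1)^i (σ with its i-th vertex removed). For instance
  ∂[0,1,2,4] = [1,2,4] − [0,2,4] + [0,1,4] − [0,1,2],
  ∂[1,2,3,4] = [2,3,4] − [1,3,4] + [1,2,4] − [1,2,3].
As a 10×5 matrix over Z this has rank 4, with invariant factors (1,1,1,1).

Computing H_k = (kernel of ∂_k) / (image of ∂_{k+1}):

  H_0: rank C_0 − rank ∂_1 = 5 − 4 = 1, and the invariant factors of ∂_1 are all 1, so H_0 ≅ Z.
  H_1: rank ker ∂_1 − rank ∂_2 = (10 − 4) − 6 = 0, and the invariant factors of ∂_2 are all 1, so H_1 ≅ 0.
  H_2: rank ker ∂_2 − rank ∂_3 = (10 − 6) − 4 = 0, and the invariant factors of ∂_3 are all 1, so H_2 ≅ 0.
  H_3: rank ker ∂_3 − rank ∂_4 = (5 − 4) − 0 = 1, and there is no ∂_4, so H_3 ≅ Z.

Hence the Betti numbers are b_0 = 1, b_1 = 0, b_2 = 0, b_3 = 1.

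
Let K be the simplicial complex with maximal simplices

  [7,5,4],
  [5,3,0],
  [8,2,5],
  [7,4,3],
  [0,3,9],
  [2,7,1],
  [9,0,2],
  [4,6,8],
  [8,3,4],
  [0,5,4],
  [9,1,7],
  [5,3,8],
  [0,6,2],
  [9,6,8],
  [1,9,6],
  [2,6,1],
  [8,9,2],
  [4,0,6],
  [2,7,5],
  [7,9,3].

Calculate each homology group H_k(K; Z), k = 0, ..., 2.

Fix the vertex order 0 < 1 < 2 < 3 < 4 < 5 < 6 < 7 < 8 < 9 and write every simplex with vertices in increasing order. Then dim K = 2 and the simplices of K are:

  0-simplices (10): [0], [1], [2], [3], [4], [5], [6], [7], [8], [9]
  1-simplices (30): (30 of them)
  2-simplices (20): (20 of them)

Hence C_0 ≅ Z^10, C_1 ≅ Z^30, C_2 ≅ Z^20.

∂_1: C_1 → C_0 sends each edge [p,q] (with p < q) to q − p.
The 10×30 boundary matrix has rank 9 and Smith normal form diag(1,1,1,1,1,1,1,1,1).

Boundary ∂_2: C_2 → C_1 acts by ∂[p,q,r] = [q,r] − [p,r] + [p,q]. For instance
  ∂[3,7,9] = [7,9] − [3,9] + [3,7],
  ∂[1,2,7] = [2,7] − [1,7] + [1,2].
The resulting 30×20 matrix has rank 20, and its Smith normal form has invariant factors (1,1,1,1,1,1,1,1,1,1,1,1,1,1,1,1,1,1,1,2).

Computing H_k = (kernel of ∂_k) / (image of ∂_{k+1}):

  H_0: rank C_0 − rank ∂_1 = 10 − 9 = 1, and the invariant factors of ∂_1 are all 1, so H_0 = Z.
  H_1: rank ker ∂_1 − rank ∂_2 = (30 − 9) − 20 = 1, and ∂_2 has invariant factor 2 > 1, so H_1 = Z ⊕ Z/2Z.
  H_2: rank ker ∂_2 − rank ∂_3 = (20 − 20) − 0 = 0, and there is no ∂_3, so H_2 = 0.

As a check, the Euler characteristic is 10 − 30 + 20 = 0, which agrees with 1 − 1 + 0 = 0.

H_0 = Z,  H_1 = Z ⊕ Z/2Z,  H_2 = 0.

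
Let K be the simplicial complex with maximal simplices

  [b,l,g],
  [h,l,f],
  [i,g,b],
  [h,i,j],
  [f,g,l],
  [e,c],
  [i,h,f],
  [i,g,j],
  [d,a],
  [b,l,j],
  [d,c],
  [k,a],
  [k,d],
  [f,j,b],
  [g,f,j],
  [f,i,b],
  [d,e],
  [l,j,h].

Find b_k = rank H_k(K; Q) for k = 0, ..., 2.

Take the total order a < b < c < d < e < f < g < h < i < j < k < l on the vertex set. Then K (dimension 2) consists of the simplices:

  0-simplices (12): a, b, c, d, e, f, g, h, i, j, k, l
  1-simplices (24): ad, ak, bf, bg, bi, bj, bl, cd, ce, de, dk, fg, fh, fi, fj, fl, gi, gj, gl, hi, hj, hl, ij, jl
  2-simplices (12): bfi, bfj, bgi, bgl, bjl, fgj, fgl, fhi, fhl, gij, hij, hjl

Hence C_0 ≅ Z^12, C_1 ≅ Z^24, C_2 ≅ Z^12.

∂_1: C_1 → C_0 sends each edge [p,q] (with p < q) to q − p. For instance
  ∂bf = f − b.
As a 12×24 matrix over Z this has rank 10, with invariant factors (1,1,1,1,1,1,1,1,1,1).

The boundary map ∂_2: C_2 → C_1 maps a triangle to the signed sum of its edges. For instance
  ∂hij = ij − hj + hi,
  ∂fhl = hl − fl + fh.
The 24×12 boundary matrix has rank 12 and Smith normal form diag(1,1,1,1,1,1,1,1,1,1,1,2).

From H_k ≅ ker(∂_k) / im(∂_{k+1}) we obtain:

  H_0: rank C_0 − rank ∂_1 = 12 − 10 = 2, and the invariant factors of ∂_1 are all 1, so H_0 = Z^2.
  H_1: rank ker ∂_1 − rank ∂_2 = (24 − 10) − 12 = 2, and ∂_2 has invariant factor 2 > 1, so H_1 = Z^2 ⊕ Z_2.
  H_2: rank ker ∂_2 − rank ∂_3 = (12 − 12) − 0 = 0, and there is no ∂_3, so H_2 = 0.

As a check, the Euler characteristic is 12 − 24 + 12 = 0, which agrees with 2 − 2 + 0 = 0.

Hence the Betti numbers are b_0 = 2, b_1 = 2, b_2 = 0.

b_0 = 2, b_1 = 2, b_2 = 0.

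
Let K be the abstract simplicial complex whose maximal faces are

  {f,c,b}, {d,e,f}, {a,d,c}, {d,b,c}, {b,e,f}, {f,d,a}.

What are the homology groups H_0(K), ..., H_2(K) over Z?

H_0 ≅ Z,  H_1 ≅ Z,  H_2 = 0.

Take the total order a < b < c < d < e < f on the vertex set. Then K (dimension 2) consists of the simplices:

  0-simplices (6): a, b, c, d, e, f
  1-simplices (12): ac, ad, af, bc, bd, be, bf, cd, cf, de, df, ef
  2-simplices (6): acd, adf, bcd, bcf, bef, def

Hence C_0 ≅ Z^6, C_1 ≅ Z^12, C_2 ≅ Z^6.

The boundary map ∂_1: C_1 → C_0 sends each edge [p,q] (with p < q) to q − p.
This gives a 6×12 integer matrix of rank 5; reducing to Smith normal form yields diagonal entries (1,1,1,1,1).

∂_2: C_2 → C_1 acts by ∂[p,q,r] = [q,r] − [p,r] + [p,q]. For instance
  ∂bcd = cd − bd + bc,
  ∂def = ef − df + de.
This gives a 12×6 integer matrix of rank 6; reducing to Smith normal form yields diagonal entries (1,1,1,1,1,1).

From H_k ≅ ker(∂_k) / im(∂_{k+1}) we obtain:

  H_0: rank C_0 − rank ∂_1 = 6 − 5 = 1, and the invariant factors of ∂_1 are all 1, so H_0 ≅ Z.
  H_1: rank ker ∂_1 − rank ∂_2 = (12 − 5) − 6 = 1, and the invariant factors of ∂_2 are all 1, so H_1 ≅ Z.
  H_2: rank ker ∂_2 − rank ∂_3 = (6 − 6) − 0 = 0, and there is no ∂_3, so H_2 ≅ 0.

(K is a triangulation of the cylinder S^1 x I.)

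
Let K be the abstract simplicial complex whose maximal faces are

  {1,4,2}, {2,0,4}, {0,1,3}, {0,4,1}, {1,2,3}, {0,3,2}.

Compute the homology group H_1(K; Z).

H_1 = 0.

We work with the vertex ordering 0 < 1 < 2 < 3 < 4. The simplices of K, each written with vertices in increasing order, are:

  0-simplices (5): [0], [1], [2], [3], [4]
  1-simplices (9): [0,1], [0,2], [0,3], [0,4], [1,2], [1,3], [1,4], [2,3], [2,4]
  2-simplices (6): [0,1,3], [0,1,4], [0,2,3], [0,2,4], [1,2,3], [1,2,4]

Hence C_0 ≅ Z^5, C_1 ≅ Z^9, C_2 ≅ Z^6.

∂_1: C_1 → C_0 is given by ∂[p,q] = [q] − [p]. For instance
  ∂[1,2] = [2] − [1].
The 5×9 boundary matrix has rank 4 and Smith normal form diag(1,1,1,1).

Boundary ∂_2: C_2 → C_1 sends each 2-simplex [p,q,r] to [q,r] − [p,r] + [p,q]. For instance
  ∂[1,2,4] = [2,4] − [1,4] + [1,2],
  ∂[0,2,4] = [2,4] − [0,4] + [0,2].
The resulting 9×6 matrix has rank 5, and its Smith normal form has invariant factors (1,1,1,1,1).

Reading off H_k = ker ∂_k / im ∂_{k+1}:

  H_1: rank ker ∂_1 − rank ∂_2 = (9 − 4) − 5 = 0, and the invariant factors of ∂_2 are all 1, so H_1 ≅ 0.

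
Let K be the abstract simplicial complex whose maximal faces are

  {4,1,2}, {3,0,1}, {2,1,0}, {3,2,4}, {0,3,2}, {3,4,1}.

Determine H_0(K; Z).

Fix the vertex order 0 < 1 < 2 < 3 < 4 and write every simplex with vertices in increasing order. Then dim K = 2 and the simplices of K are:

  0-simplices (5): [0], [1], [2], [3], [4]
  1-simplices (9): [0,1], [0,2], [0,3], [1,2], [1,3], [1,4], [2,3], [2,4], [3,4]
  2-simplices (6): [0,1,2], [0,1,3], [0,2,3], [1,2,4], [1,3,4], [2,3,4]

giving chain groups C_0 ≅ Z^5, C_1 ≅ Z^9, C_2 ≅ Z^6.

The boundary map ∂_1: C_1 → C_0 is given by ∂[p,q] = [q] − [p].
The 5×9 boundary matrix has rank 4 and Smith normal form diag(1,1,1,1).

Boundary ∂_2: C_2 → C_1 acts by ∂[p,q,r] = [q,r] − [p,r] + [p,q]. For instance
  ∂[0,1,2] = [1,2] − [0,2] + [0,1],
  ∂[0,2,3] = [2,3] − [0,3] + [0,2].
This gives a 9×6 integer matrix of rank 5; reducing to Smith normal form yields diagonal entries (1,1,1,1,1).

From H_k ≅ ker(∂_k) / im(∂_{k+1}) we obtain:

  H_0: rank C_0 − rank ∂_1 = 5 − 4 = 1, and the invariant factors of ∂_1 are all 1, so H_0 = Z.

H_0 = Z.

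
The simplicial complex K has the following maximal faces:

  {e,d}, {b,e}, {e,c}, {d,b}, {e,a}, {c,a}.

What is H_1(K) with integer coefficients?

K has 5 vertices, 6 edges.
rank ∂_1 = 4, rank ∂_2 = 0 ⇒ b_1 = 6 − 4 − 0 = 2. So H_1 ≅ Z^2.

H_1 = Z^2.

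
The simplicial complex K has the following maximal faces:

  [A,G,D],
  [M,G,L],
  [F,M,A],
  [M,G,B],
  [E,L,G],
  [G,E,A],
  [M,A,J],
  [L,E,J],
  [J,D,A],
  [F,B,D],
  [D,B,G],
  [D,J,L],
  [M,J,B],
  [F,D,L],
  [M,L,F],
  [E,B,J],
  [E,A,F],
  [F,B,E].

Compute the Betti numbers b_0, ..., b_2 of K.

Order the vertices as A < B < D < E < F < G < J < L < M. Listing each simplex with vertices in this order, K has dimension 2 with simplices:

  0-simplices (9): A, B, D, E, F, G, J, L, M
  1-simplices (27): AD, AE, AF, AG, AJ, AM, BD, BE, BF, BG, BJ, BM, DF, DG, DJ, DL, EF, EG, EJ, EL, FL, FM, GL, GM, JL, JM, LM
  2-simplices (18): ADG, ADJ, AEF, AEG, AFM, AJM, BDF, BDG, BEF, BEJ, BGM, BJM, DFL, DJL, EGL, EJL, FLM, GLM

Hence C_0 ≅ Z^9, C_1 ≅ Z^27, C_2 ≅ Z^18.

The boundary map ∂_1: C_1 → C_0 maps an edge to its endpoints' difference, ∂[p,q] = q − p.
As a 9×27 matrix over Z this has rank 8, with invariant factors (1,1,1,1,1,1,1,1).

∂_2: C_2 → C_1 sends each 2-simplex [p,q,r] to [q,r] − [p,r] + [p,q]. For instance
  ∂AEF = EF − AF + AE,
  ∂EGL = GL − EL + EG.
The resulting 27×18 matrix has rank 17, and its Smith normal form has invariant factors (1,1,1,1,1,1,1,1,1,1,1,1,1,1,1,1,1).

From H_k ≅ ker(∂_k) / im(∂_{k+1}) we obtain:

  H_0: rank C_0 − rank ∂_1 = 9 − 8 = 1, and the invariant factors of ∂_1 are all 1, so H_0 = Z.
  H_1: rank ker ∂_1 − rank ∂_2 = (27 − 8) − 17 = 2, and the invariant factors of ∂_2 are all 1, so H_1 = Z^2.
  H_2: rank ker ∂_2 − rank ∂_3 = (18 − 17) − 0 = 1, and there is no ∂_3, so H_2 = Z.

Hence the Betti numbers are b_0 = 1, b_1 = 2, b_2 = 1.

b_0 = 1, b_1 = 2, b_2 = 1.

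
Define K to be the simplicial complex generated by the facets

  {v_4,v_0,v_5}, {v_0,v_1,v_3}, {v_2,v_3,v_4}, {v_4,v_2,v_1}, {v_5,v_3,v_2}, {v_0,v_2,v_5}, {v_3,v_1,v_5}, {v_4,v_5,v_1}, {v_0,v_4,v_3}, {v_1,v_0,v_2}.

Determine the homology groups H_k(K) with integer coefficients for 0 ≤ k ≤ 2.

Fix the vertex order v_0 < v_1 < v_2 < v_3 < v_4 < v_5 and write every simplex with vertices in increasing order. Then dim K = 2 and the simplices of K are:

  0-simplices (6): [v_0], [v_1], [v_2], [v_3], [v_4], [v_5]
  1-simplices (15): (15 of them)
  2-simplices (10): [v_0,v_1,v_2], [v_0,v_1,v_3], [v_0,v_2,v_5], [v_0,v_3,v_4], [v_0,v_4,v_5], [v_1,v_2,v_4], [v_1,v_3,v_5], [v_1,v_4,v_5], [v_2,v_3,v_4], [v_2,v_3,v_5]

Hence C_0 ≅ Z^6, C_1 ≅ Z^15, C_2 ≅ Z^10.

Boundary ∂_1: C_1 → C_0 maps an edge to its endpoints' difference, ∂[p,q] = q − p.
As a 6×15 matrix over Z this has rank 5, with invariant factors (1,1,1,1,1).

The boundary map ∂_2: C_2 → C_1 acts by ∂[p,q,r] = [q,r] − [p,r] + [p,q]. For instance
  ∂[v_0,v_2,v_5] = [v_2,v_5] − [v_0,v_5] + [v_0,v_2],
  ∂[v_0,v_1,v_3] = [v_1,v_3] − [v_0,v_3] + [v_0,v_1].
The resulting 15×10 matrix has rank 10, and its Smith normal form has invariant factors (1,1,1,1,1,1,1,1,1,2).

Reading off H_k = ker ∂_k / im ∂_{k+1}:

  H_0: rank C_0 − rank ∂_1 = 6 − 5 = 1, and the invariant factors of ∂_1 are all 1, so H_0 = Z.
  H_1: rank ker ∂_1 − rank ∂_2 = (15 − 5) − 10 = 0, and ∂_2 has invariant factor 2 > 1, so H_1 = Z/2.
  H_2: rank ker ∂_2 − rank ∂_3 = (10 − 10) − 0 = 0, and there is no ∂_3, so H_2 = 0.

As a check, the Euler characteristic is 6 − 15 + 10 = 1, which agrees with 1 − 0 + 0 = 1.
(K is a triangulation of the real projective plane RP^2.)

H_0 = Z,  H_1 = Z/2,  H_2 = 0.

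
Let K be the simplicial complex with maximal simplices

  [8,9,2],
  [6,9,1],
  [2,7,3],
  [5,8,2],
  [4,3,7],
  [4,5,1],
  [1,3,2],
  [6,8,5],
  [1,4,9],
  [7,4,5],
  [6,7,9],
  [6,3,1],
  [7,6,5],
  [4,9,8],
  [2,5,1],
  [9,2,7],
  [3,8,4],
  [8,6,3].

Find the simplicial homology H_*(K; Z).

H_0 ≅ Z,  H_1 ≅ Z^2,  H_2 ≅ Z.

Take the total order 1 < 2 < 3 < 4 < 5 < 6 < 7 < 8 < 9 on the vertex set. Then K (dimension 2) consists of the simplices:

  0-simplices (9): [1], [2], [3], [4], [5], [6], [7], [8], [9]
  1-simplices (27): (27 of them)
  2-simplices (18): [1,2,3], [1,2,5], [1,3,6], [1,4,5], [1,4,9], [1,6,9], [2,3,7], [2,5,8], [2,7,9], [2,8,9], [3,4,7], [3,4,8], [3,6,8], [4,5,7], [4,8,9], [5,6,7], [5,6,8], [6,7,9]

Hence C_0 ≅ Z^9, C_1 ≅ Z^27, C_2 ≅ Z^18.

∂_1: C_1 → C_0 sends each edge [p,q] (with p < q) to q − p.
As a 9×27 matrix over Z this has rank 8, with invariant factors (1,1,1,1,1,1,1,1).

The boundary map ∂_2: C_2 → C_1 sends each 2-simplex [p,q,r] to [q,r] − [p,r] + [p,q]. For instance
  ∂[1,3,6] = [3,6] − [1,6] + [1,3],
  ∂[1,2,3] = [2,3] − [1,3] + [1,2].
The 27×18 boundary matrix has rank 17 and Smith normal form diag(1,1,1,1,1,1,1,1,1,1,1,1,1,1,1,1,1).

From H_k ≅ ker(∂_k) / im(∂_{k+1}) we obtain:

  H_0: rank C_0 − rank ∂_1 = 9 − 8 = 1, and the invariant factors of ∂_1 are all 1, so H_0 ≅ Z.
  H_1: rank ker ∂_1 − rank ∂_2 = (27 − 8) − 17 = 2, and the invariant factors of ∂_2 are all 1, so H_1 ≅ Z^2.
  H_2: rank ker ∂_2 − rank ∂_3 = (18 − 17) − 0 = 1, and there is no ∂_3, so H_2 ≅ Z.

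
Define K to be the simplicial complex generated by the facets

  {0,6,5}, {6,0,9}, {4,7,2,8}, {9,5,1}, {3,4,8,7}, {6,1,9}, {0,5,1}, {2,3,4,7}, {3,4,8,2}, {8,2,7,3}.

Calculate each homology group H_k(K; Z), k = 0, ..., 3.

H_0 ≅ Z^2,  H_1 ≅ Z,  H_2 = 0,  H_3 ≅ Z.

Take the total order 0 < 1 < 2 < 3 < 4 < 5 < 6 < 7 < 8 < 9 on the vertex set. Then K (dimension 3) consists of the simplices:

  0-simplices (10): [0], [1], [2], [3], [4], [5], [6], [7], [8], [9]
  1-simplices (20): [0,1], [0,5], [0,6], [0,9], [1,5], [1,6], [1,9], [2,3], [2,4], [2,7], [2,8], [3,4], [3,7], [3,8], [4,7], [4,8], [5,6], [5,9], [6,9], [7,8]
  2-simplices (15): [0,1,5], [0,5,6], [0,6,9], [1,5,9], [1,6,9], [2,3,4], [2,3,7], [2,3,8], [2,4,7], [2,4,8], [2,7,8], [3,4,7], [3,4,8], [3,7,8], [4,7,8]
  3-simplices (5): [2,3,4,7], [2,3,4,8], [2,3,7,8], [2,4,7,8], [3,4,7,8]

Hence C_0 ≅ Z^10, C_1 ≅ Z^20, C_2 ≅ Z^15, C_3 ≅ Z^5.

Boundary ∂_1: C_1 → C_0 sends each edge [p,q] (with p < q) to q − p. For instance
  ∂[2,3] = [3] − [2].
The 10×20 boundary matrix has rank 8 and Smith normal form diag(1,1,1,1,1,1,1,1).

Boundary ∂_2: C_2 → C_1 maps a triangle to the signed sum of its edges. For instance
  ∂[2,3,4] = [3,4] − [2,4] + [2,3],
  ∂[2,3,7] = [3,7] − [2,7] + [2,3].
As a 20×15 matrix over Z this has rank 11, with invariant factors (1,1,1,1,1,1,1,1,1,1,1).

∂_3: C_3 → C_2 sends each 3-simplex σ to the alternating sum Σ_i (−1)^i (σ with its i-th vertex removed). For instance
  ∂[2,4,7,8] = [4,7,8] − [2,7,8] + [2,4,8] − [2,4,7],
  ∂[2,3,7,8] = [3,7,8] − [2,7,8] + [2,3,8] − [2,3,7].
This gives a 15×5 integer matrix of rank 4; reducing to Smith normal form yields diagonal entries (1,1,1,1).

Now H_k = ker ∂_k / im ∂_{k+1}, so:

  H_0: rank C_0 − rank ∂_1 = 10 − 8 = 2, and the invariant factors of ∂_1 are all 1, so H_0 ≅ Z^2.
  H_1: rank ker ∂_1 − rank ∂_2 = (20 − 8) − 11 = 1, and the invariant factors of ∂_2 are all 1, so H_1 ≅ Z.
  H_2: rank ker ∂_2 − rank ∂_3 = (15 − 11) − 4 = 0, and the invariant factors of ∂_3 are all 1, so H_2 ≅ 0.
  H_3: rank ker ∂_3 − rank ∂_4 = (5 − 4) − 0 = 1, and there is no ∂_4, so H_3 ≅ Z.

As a check, the Euler characteristic is 10 − 20 + 15 − 5 = 0, which agrees with 2 − 1 + 0 − 1 = 0.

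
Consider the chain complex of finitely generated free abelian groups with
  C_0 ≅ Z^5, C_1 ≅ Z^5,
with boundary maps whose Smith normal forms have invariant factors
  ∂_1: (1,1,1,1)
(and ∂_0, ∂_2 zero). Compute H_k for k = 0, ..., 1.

H_0 = Z,  H_1 = Z.

H_0: b_0 = 5 − 0 − 4 = 1; torsion from ∂_1 factors > 1: none. So H_0 = Z.
H_1: b_1 = 5 − 4 − 0 = 1; torsion from ∂_2 factors > 1: none. So H_1 = Z.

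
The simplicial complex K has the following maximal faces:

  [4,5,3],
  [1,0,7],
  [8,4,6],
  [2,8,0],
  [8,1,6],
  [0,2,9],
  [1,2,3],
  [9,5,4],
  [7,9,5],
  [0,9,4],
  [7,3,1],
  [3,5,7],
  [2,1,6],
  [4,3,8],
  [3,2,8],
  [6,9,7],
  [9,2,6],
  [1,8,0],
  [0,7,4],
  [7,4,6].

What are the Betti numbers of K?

Order the vertices as 0 < 1 < 2 < 3 < 4 < 5 < 6 < 7 < 8 < 9. Listing each simplex with vertices in this order, K has dimension 2 with simplices:

  0-simplices (10): [0], [1], [2], [3], [4], [5], [6], [7], [8], [9]
  1-simplices (30): (30 of them)
  2-simplices (20): (20 of them)

so the chain groups are C_0 ≅ Z^10, C_1 ≅ Z^30, C_2 ≅ Z^20.

∂_1: C_1 → C_0 sends each edge [p,q] (with p < q) to q − p. For instance
  ∂[1,2] = [2] − [1].
The 10×30 boundary matrix has rank 9 and Smith normal form diag(1,1,1,1,1,1,1,1,1).

The boundary map ∂_2: C_2 → C_1 acts by ∂[p,q,r] = [q,r] − [p,r] + [p,q]. For instance
  ∂[5,7,9] = [7,9] − [5,9] + [5,7],
  ∂[2,3,8] = [3,8] − [2,8] + [2,3].
This gives a 30×20 integer matrix of rank 20; reducing to Smith normal form yields diagonal entries (1,1,1,1,1,1,1,1,1,1,1,1,1,1,1,1,1,1,1,2).

From H_k ≅ ker(∂_k) / im(∂_{k+1}) we obtain:

  H_0: rank C_0 − rank ∂_1 = 10 − 9 = 1, and the invariant factors of ∂_1 are all 1, so H_0 ≅ Z.
  H_1: rank ker ∂_1 − rank ∂_2 = (30 − 9) − 20 = 1, and ∂_2 has invariant factor 2 > 1, so H_1 ≅ Z ⊕ Z_2.
  H_2: rank ker ∂_2 − rank ∂_3 = (20 − 20) − 0 = 0, and there is no ∂_3, so H_2 ≅ 0.

Hence the Betti numbers are b_0 = 1, b_1 = 1, b_2 = 0.

b_0 = 1, b_1 = 1, b_2 = 0.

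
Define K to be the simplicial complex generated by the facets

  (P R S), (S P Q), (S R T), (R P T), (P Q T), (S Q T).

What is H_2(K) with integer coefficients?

H_2 = Z.

We work with the vertex ordering P < Q < R < S < T. The simplices of K, each written with vertices in increasing order, are:

  0-simplices (5): P, Q, R, S, T
  1-simplices (9): PQ, PR, PS, PT, QS, QT, RS, RT, ST
  2-simplices (6): PQS, PQT, PRS, PRT, QST, RST

giving chain groups C_0 ≅ Z^5, C_1 ≅ Z^9, C_2 ≅ Z^6.

∂_1: C_1 → C_0 maps an edge to its endpoints' difference, ∂[p,q] = q − p. For instance
  ∂QT = T − Q.
The resulting 5×9 matrix has rank 4, and its Smith normal form has invariant factors (1,1,1,1).

The boundary map ∂_2: C_2 → C_1 maps a triangle to the signed sum of its edges. For instance
  ∂PQT = QT − PT + PQ,
  ∂PRT = RT − PT + PR.
As a 9×6 matrix over Z this has rank 5, with invariant factors (1,1,1,1,1).

Reading off H_k = ker ∂_k / im ∂_{k+1}:

  H_2: rank ker ∂_2 − rank ∂_3 = (6 − 5) − 0 = 1, and there is no ∂_3, so H_2 ≅ Z.

(K is a triangulation of the 2-sphere S^2.)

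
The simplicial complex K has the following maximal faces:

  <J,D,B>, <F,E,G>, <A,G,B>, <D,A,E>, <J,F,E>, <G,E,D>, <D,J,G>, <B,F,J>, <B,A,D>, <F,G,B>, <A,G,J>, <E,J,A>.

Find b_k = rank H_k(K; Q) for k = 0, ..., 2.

b_0 = 1, b_1 = 0, b_2 = 0.

Fix the vertex order A < B < D < E < F < G < J and write every simplex with vertices in increasing order. Then dim K = 2 and the simplices of K are:

  0-simplices (7): A, B, D, E, F, G, J
  1-simplices (18): AB, AD, AE, AG, AJ, BD, BF, BG, BJ, DE, DG, DJ, EF, EG, EJ, FG, FJ, GJ
  2-simplices (12): ABD, ABG, ADE, AEJ, AGJ, BDJ, BFG, BFJ, DEG, DGJ, EFG, EFJ

so the chain groups are C_0 ≅ Z^7, C_1 ≅ Z^18, C_2 ≅ Z^12.

Boundary ∂_1: C_1 → C_0 sends each edge [p,q] (with p < q) to q − p.
As a 7×18 matrix over Z this has rank 6, with invariant factors (1,1,1,1,1,1).

The boundary map ∂_2: C_2 → C_1 acts by ∂[p,q,r] = [q,r] − [p,r] + [p,q]. For instance
  ∂ADE = DE − AE + AD,
  ∂ABD = BD − AD + AB.
The resulting 18×12 matrix has rank 12, and its Smith normal form has invariant factors (1,1,1,1,1,1,1,1,1,1,1,2).

Reading off H_k = ker ∂_k / im ∂_{k+1}:

  H_0: rank C_0 − rank ∂_1 = 7 − 6 = 1, and the invariant factors of ∂_1 are all 1, so H_0 = Z.
  H_1: rank ker ∂_1 − rank ∂_2 = (18 − 6) − 12 = 0, and ∂_2 has invariant factor 2 > 1, so H_1 = Z_2.
  H_2: rank ker ∂_2 − rank ∂_3 = (12 − 12) − 0 = 0, and there is no ∂_3, so H_2 = 0.

As a check, the Euler characteristic is 7 − 18 + 12 = 1, which agrees with 1 − 0 + 0 = 1.
(K is a triangulation of the real projective plane RP^2.)

Hence the Betti numbers are b_0 = 1, b_1 = 0, b_2 = 0.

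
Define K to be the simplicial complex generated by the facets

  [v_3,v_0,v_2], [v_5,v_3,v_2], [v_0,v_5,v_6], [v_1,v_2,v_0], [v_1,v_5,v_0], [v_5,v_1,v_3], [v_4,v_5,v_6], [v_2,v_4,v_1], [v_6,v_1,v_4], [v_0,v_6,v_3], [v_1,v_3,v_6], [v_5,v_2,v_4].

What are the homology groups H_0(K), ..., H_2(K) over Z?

H_0 = Z,  H_1 = Z/2,  H_2 = 0.

Fix the vertex order v_0 < v_1 < v_2 < v_3 < v_4 < v_5 < v_6 and write every simplex with vertices in increasing order. Then dim K = 2 and the simplices of K are:

  0-simplices (7): [v_0], [v_1], [v_2], [v_3], [v_4], [v_5], [v_6]
  1-simplices (18): (18 of them)
  2-simplices (12): (12 of them)

Hence C_0 ≅ Z^7, C_1 ≅ Z^18, C_2 ≅ Z^12.

∂_1: C_1 → C_0 sends each edge [p,q] (with p < q) to q − p. For instance
  ∂[v_0,v_6] = [v_6] − [v_0].
The resulting 7×18 matrix has rank 6, and its Smith normal form has invariant factors (1,1,1,1,1,1).

The boundary map ∂_2: C_2 → C_1 acts by ∂[p,q,r] = [q,r] − [p,r] + [p,q]. For instance
  ∂[v_1,v_3,v_6] = [v_3,v_6] − [v_1,v_6] + [v_1,v_3],
  ∂[v_0,v_5,v_6] = [v_5,v_6] − [v_0,v_6] + [v_0,v_5].
The resulting 18×12 matrix has rank 12, and its Smith normal form has invariant factors (1,1,1,1,1,1,1,1,1,1,1,2).

Now H_k = ker ∂_k / im ∂_{k+1}, so:

  H_0: rank C_0 − rank ∂_1 = 7 − 6 = 1, and the invariant factors of ∂_1 are all 1, so H_0 = Z.
  H_1: rank ker ∂_1 − rank ∂_2 = (18 − 6) − 12 = 0, and ∂_2 has invariant factor 2 > 1, so H_1 = Z/2.
  H_2: rank ker ∂_2 − rank ∂_3 = (12 − 12) − 0 = 0, and there is no ∂_3, so H_2 = 0.

As a check, the Euler characteristic is 7 − 18 + 12 = 1, which agrees with 1 − 0 + 0 = 1.
(K is a triangulation of the real projective plane RP^2.)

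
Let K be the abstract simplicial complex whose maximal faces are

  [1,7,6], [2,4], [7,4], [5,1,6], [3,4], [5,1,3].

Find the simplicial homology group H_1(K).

K has 7 vertices, 10 edges, 3 triangles.
rank ∂_1 = 6, rank ∂_2 = 3 ⇒ b_1 = 10 − 6 − 3 = 1; all invariant factors of ∂_2 are 1 so no torsion. So H_1 = Z.

H_1 = Z.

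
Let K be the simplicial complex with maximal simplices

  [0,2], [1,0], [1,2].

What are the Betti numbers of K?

Fix the vertex order 0 < 1 < 2 and write every simplex with vertices in increasing order. Then dim K = 1 and the simplices of K are:

  0-simplices (3): [0], [1], [2]
  1-simplices (3): [0,1], [0,2], [1,2]

so the chain groups are C_0 ≅ Z^3, C_1 ≅ Z^3.

The boundary map ∂_1: C_1 → C_0 maps an edge to its endpoints' difference, ∂[p,q] = q − p.
This gives a 3×3 integer matrix of rank 2; reducing to Smith normal form yields diagonal entries (1,1).

From H_k ≅ ker(∂_k) / im(∂_{k+1}) we obtain:

  H_0: rank C_0 − rank ∂_1 = 3 − 2 = 1, and the invariant factors of ∂_1 are all 1, so H_0 = Z.
  H_1: rank ker ∂_1 − rank ∂_2 = (3 − 2) − 0 = 1, and there is no ∂_2, so H_1 = Z.

As a check, the Euler characteristic is 3 − 3 = 0, which agrees with 1 − 1 = 0.
(K is a triangulation of the circle S^1.)

Hence the Betti numbers are b_0 = 1, b_1 = 1.

b_0 = 1, b_1 = 1.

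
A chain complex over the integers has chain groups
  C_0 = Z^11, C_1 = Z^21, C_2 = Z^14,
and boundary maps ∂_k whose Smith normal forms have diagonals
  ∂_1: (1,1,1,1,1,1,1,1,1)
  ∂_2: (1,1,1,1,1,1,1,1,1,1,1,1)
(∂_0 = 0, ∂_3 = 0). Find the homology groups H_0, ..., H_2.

H_0: b_0 = 11 − 0 − 9 = 2; torsion from ∂_1 factors > 1: none. So H_0 = Z^2.
H_1: b_1 = 21 − 9 − 12 = 0; torsion from ∂_2 factors > 1: none. So H_1 = 0.
H_2: b_2 = 14 − 12 − 0 = 2; torsion from ∂_3 factors > 1: none. So H_2 = Z^2.

H_0 = Z^2,  H_1 = 0,  H_2 = Z^2.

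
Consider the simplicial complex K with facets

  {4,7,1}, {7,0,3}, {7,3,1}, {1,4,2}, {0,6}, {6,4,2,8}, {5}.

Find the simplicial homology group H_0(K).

Fix the vertex order 0 < 1 < 2 < 3 < 4 < 5 < 6 < 7 < 8 and write every simplex with vertices in increasing order. Then dim K = 3 and the simplices of K are:

  0-simplices (9): [0], [1], [2], [3], [4], [5], [6], [7], [8]
  1-simplices (15): [0,3], [0,6], [0,7], [1,2], [1,3], [1,4], [1,7], [2,4], [2,6], [2,8], [3,7], [4,6], [4,7], [4,8], [6,8]
  2-simplices (8): [0,3,7], [1,2,4], [1,3,7], [1,4,7], [2,4,6], [2,4,8], [2,6,8], [4,6,8]
  3-simplices (1): [2,4,6,8]

giving chain groups C_0 ≅ Z^9, C_1 ≅ Z^15, C_2 ≅ Z^8, C_3 ≅ Z^1.

The boundary map ∂_1: C_1 → C_0 maps an edge to its endpoints' difference, ∂[p,q] = q − p. For instance
  ∂[1,2] = [2] − [1].
As a 9×15 matrix over Z this has rank 7, with invariant factors (1,1,1,1,1,1,1).

∂_2: C_2 → C_1 sends each 2-simplex [p,q,r] to [q,r] − [p,r] + [p,q]. For instance
  ∂[2,6,8] = [6,8] − [2,8] + [2,6],
  ∂[1,3,7] = [3,7] − [1,7] + [1,3].
This gives a 15×8 integer matrix of rank 7; reducing to Smith normal form yields diagonal entries (1,1,1,1,1,1,1).

The boundary map ∂_3: C_3 → C_2 sends each 3-simplex σ to the alternating sum Σ_i (−1)^i (σ with its i-th vertex removed). For instance
  ∂[2,4,6,8] = [4,6,8] − [2,6,8] + [2,4,8] − [2,4,6].
The 8×1 boundary matrix has rank 1 and Smith normal form diag(1).

From H_k ≅ ker(∂_k) / im(∂_{k+1}) we obtain:

  H_0: rank C_0 − rank ∂_1 = 9 − 7 = 2, and the invariant factors of ∂_1 are all 1, so H_0 ≅ Z^2.

H_0 = Z^2.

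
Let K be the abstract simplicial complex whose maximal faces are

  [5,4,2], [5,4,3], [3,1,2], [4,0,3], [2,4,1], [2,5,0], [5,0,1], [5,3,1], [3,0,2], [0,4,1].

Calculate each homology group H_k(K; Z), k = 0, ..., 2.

H_0 = Z,  H_1 = Z/2,  H_2 = 0.

We work with the vertex ordering 0 < 1 < 2 < 3 < 4 < 5. The simplices of K, each written with vertices in increasing order, are:

  0-simplices (6): [0], [1], [2], [3], [4], [5]
  1-simplices (15): [0,1], [0,2], [0,3], [0,4], [0,5], [1,2], [1,3], [1,4], [1,5], [2,3], [2,4], [2,5], [3,4], [3,5], [4,5]
  2-simplices (10): [0,1,4], [0,1,5], [0,2,3], [0,2,5], [0,3,4], [1,2,3], [1,2,4], [1,3,5], [2,4,5], [3,4,5]

Hence C_0 ≅ Z^6, C_1 ≅ Z^15, C_2 ≅ Z^10.

∂_1: C_1 → C_0 sends each edge [p,q] (with p < q) to q − p. For instance
  ∂[0,1] = [1] − [0].
As a 6×15 matrix over Z this has rank 5, with invariant factors (1,1,1,1,1).

Boundary ∂_2: C_2 → C_1 sends each 2-simplex [p,q,r] to [q,r] − [p,r] + [p,q]. For instance
  ∂[0,2,5] = [2,5] − [0,5] + [0,2],
  ∂[0,1,5] = [1,5] − [0,5] + [0,1].
As a 15×10 matrix over Z this has rank 10, with invariant factors (1,1,1,1,1,1,1,1,1,2).

Reading off H_k = ker ∂_k / im ∂_{k+1}:

  H_0: rank C_0 − rank ∂_1 = 6 − 5 = 1, and the invariant factors of ∂_1 are all 1, so H_0 ≅ Z.
  H_1: rank ker ∂_1 − rank ∂_2 = (15 − 5) − 10 = 0, and ∂_2 has invariant factor 2 > 1, so H_1 ≅ Z/2.
  H_2: rank ker ∂_2 − rank ∂_3 = (10 − 10) − 0 = 0, and there is no ∂_3, so H_2 ≅ 0.

As a check, the Euler characteristic is 6 − 15 + 10 = 1, which agrees with 1 − 0 + 0 = 1.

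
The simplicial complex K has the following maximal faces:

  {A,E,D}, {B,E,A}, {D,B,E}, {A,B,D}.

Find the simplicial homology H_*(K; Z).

Order the vertices as A < B < D < E. Listing each simplex with vertices in this order, K has dimension 2 with simplices:

  0-simplices (4): A, B, D, E
  1-simplices (6): AB, AD, AE, BD, BE, DE
  2-simplices (4): ABD, ABE, ADE, BDE

Hence C_0 ≅ Z^4, C_1 ≅ Z^6, C_2 ≅ Z^4.

Boundary ∂_1: C_1 → C_0 sends each edge [p,q] (with p < q) to q − p. For instance
  ∂AB = B − A.
This gives a 4×6 integer matrix of rank 3; reducing to Smith normal form yields diagonal entries (1,1,1).

The boundary map ∂_2: C_2 → C_1 maps a triangle to the signed sum of its edges. For instance
  ∂ABE = BE − AE + AB,
  ∂ABD = BD − AD + AB.
As a 6×4 matrix over Z this has rank 3, with invariant factors (1,1,1).

Now H_k = ker ∂_k / im ∂_{k+1}, so:

  H_0: rank C_0 − rank ∂_1 = 4 − 3 = 1, and the invariant factors of ∂_1 are all 1, so H_0 = Z.
  H_1: rank ker ∂_1 − rank ∂_2 = (6 − 3) − 3 = 0, and the invariant factors of ∂_2 are all 1, so H_1 = 0.
  H_2: rank ker ∂_2 − rank ∂_3 = (4 − 3) − 0 = 1, and there is no ∂_3, so H_2 = Z.

H_0 = Z,  H_1 = 0,  H_2 = Z.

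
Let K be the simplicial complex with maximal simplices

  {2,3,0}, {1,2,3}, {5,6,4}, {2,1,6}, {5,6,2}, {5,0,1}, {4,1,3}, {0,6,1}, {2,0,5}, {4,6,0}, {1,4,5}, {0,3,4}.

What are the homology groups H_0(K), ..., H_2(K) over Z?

Fix the vertex order 0 < 1 < 2 < 3 < 4 < 5 < 6 and write every simplex with vertices in increasing order. Then dim K = 2 and the simplices of K are:

  0-simplices (7): [0], [1], [2], [3], [4], [5], [6]
  1-simplices (18): [0,1], [0,2], [0,3], [0,4], [0,5], [0,6], [1,2], [1,3], [1,4], [1,5], [1,6], [2,3], [2,5], [2,6], [3,4], [4,5], [4,6], [5,6]
  2-simplices (12): [0,1,5], [0,1,6], [0,2,3], [0,2,5], [0,3,4], [0,4,6], [1,2,3], [1,2,6], [1,3,4], [1,4,5], [2,5,6], [4,5,6]

giving chain groups C_0 ≅ Z^7, C_1 ≅ Z^18, C_2 ≅ Z^12.

The boundary map ∂_1: C_1 → C_0 maps an edge to its endpoints' difference, ∂[p,q] = q − p. For instance
  ∂[3,4] = [4] − [3].
As a 7×18 matrix over Z this has rank 6, with invariant factors (1,1,1,1,1,1).

The boundary map ∂_2: C_2 → C_1 maps a triangle to the signed sum of its edges. For instance
  ∂[0,3,4] = [3,4] − [0,4] + [0,3],
  ∂[1,4,5] = [4,5] − [1,5] + [1,4].
As a 18×12 matrix over Z this has rank 12, with invariant factors (1,1,1,1,1,1,1,1,1,1,1,2).

From H_k ≅ ker(∂_k) / im(∂_{k+1}) we obtain:

  H_0: rank C_0 − rank ∂_1 = 7 − 6 = 1, and the invariant factors of ∂_1 are all 1, so H_0 = Z.
  H_1: rank ker ∂_1 − rank ∂_2 = (18 − 6) − 12 = 0, and ∂_2 has invariant factor 2 > 1, so H_1 = Z/2.
  H_2: rank ker ∂_2 − rank ∂_3 = (12 − 12) − 0 = 0, and there is no ∂_3, so H_2 = 0.

As a check, the Euler characteristic is 7 − 18 + 12 = 1, which agrees with 1 − 0 + 0 = 1.

H_0 = Z,  H_1 = Z/2,  H_2 = 0.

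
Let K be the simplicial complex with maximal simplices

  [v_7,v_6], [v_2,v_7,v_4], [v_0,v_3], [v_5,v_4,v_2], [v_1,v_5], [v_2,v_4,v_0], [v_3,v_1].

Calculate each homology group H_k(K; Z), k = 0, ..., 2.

H_0 ≅ Z,  H_1 ≅ Z,  H_2 = 0.

We work with the vertex ordering v_0 < v_1 < v_2 < v_3 < v_4 < v_5 < v_6 < v_7. The simplices of K, each written with vertices in increasing order, are:

  0-simplices (8): [v_0], [v_1], [v_2], [v_3], [v_4], [v_5], [v_6], [v_7]
  1-simplices (11): [v_0,v_2], [v_0,v_3], [v_0,v_4], [v_1,v_3], [v_1,v_5], [v_2,v_4], [v_2,v_5], [v_2,v_7], [v_4,v_5], [v_4,v_7], [v_6,v_7]
  2-simplices (3): [v_0,v_2,v_4], [v_2,v_4,v_5], [v_2,v_4,v_7]

Hence C_0 ≅ Z^8, C_1 ≅ Z^11, C_2 ≅ Z^3.

Boundary ∂_1: C_1 → C_0 is given by ∂[p,q] = [q] − [p].
As a 8×11 matrix over Z this has rank 7, with invariant factors (1,1,1,1,1,1,1).

The boundary map ∂_2: C_2 → C_1 sends each 2-simplex [p,q,r] to [q,r] − [p,r] + [p,q]. For instance
  ∂[v_0,v_2,v_4] = [v_2,v_4] − [v_0,v_4] + [v_0,v_2],
  ∂[v_2,v_4,v_5] = [v_4,v_5] − [v_2,v_5] + [v_2,v_4].
The resulting 11×3 matrix has rank 3, and its Smith normal form has invariant factors (1,1,1).

Reading off H_k = ker ∂_k / im ∂_{k+1}:

  H_0: rank C_0 − rank ∂_1 = 8 − 7 = 1, and the invariant factors of ∂_1 are all 1, so H_0 = Z.
  H_1: rank ker ∂_1 − rank ∂_2 = (11 − 7) − 3 = 1, and the invariant factors of ∂_2 are all 1, so H_1 = Z.
  H_2: rank ker ∂_2 − rank ∂_3 = (3 − 3) − 0 = 0, and there is no ∂_3, so H_2 = 0.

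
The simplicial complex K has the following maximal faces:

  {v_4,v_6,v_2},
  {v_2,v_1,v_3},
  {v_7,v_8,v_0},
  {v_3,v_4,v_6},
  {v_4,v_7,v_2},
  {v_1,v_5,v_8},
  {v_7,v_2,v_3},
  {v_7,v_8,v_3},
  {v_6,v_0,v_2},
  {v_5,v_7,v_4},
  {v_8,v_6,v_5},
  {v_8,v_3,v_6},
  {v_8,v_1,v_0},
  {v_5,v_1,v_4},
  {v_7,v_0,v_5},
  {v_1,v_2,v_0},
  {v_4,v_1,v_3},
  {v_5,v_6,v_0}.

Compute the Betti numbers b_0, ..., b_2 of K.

b_0 = 1, b_1 = 1, b_2 = 0.

Fix the vertex order v_0 < v_1 < v_2 < v_3 < v_4 < v_5 < v_6 < v_7 < v_8 and write every simplex with vertices in increasing order. Then dim K = 2 and the simplices of K are:

  0-simplices (9): [v_0], [v_1], [v_2], [v_3], [v_4], [v_5], [v_6], [v_7], [v_8]
  1-simplices (27): (27 of them)
  2-simplices (18): (18 of them)

giving chain groups C_0 ≅ Z^9, C_1 ≅ Z^27, C_2 ≅ Z^18.

Boundary ∂_1: C_1 → C_0 sends each edge [p,q] (with p < q) to q − p. For instance
  ∂[v_5,v_7] = [v_7] − [v_5].
As a 9×27 matrix over Z this has rank 8, with invariant factors (1,1,1,1,1,1,1,1).

Boundary ∂_2: C_2 → C_1 sends each 2-simplex [p,q,r] to [q,r] − [p,r] + [p,q]. For instance
  ∂[v_4,v_5,v_7] = [v_5,v_7] − [v_4,v_7] + [v_4,v_5],
  ∂[v_2,v_4,v_7] = [v_4,v_7] − [v_2,v_7] + [v_2,v_4].
The resulting 27×18 matrix has rank 18, and its Smith normal form has invariant factors (1,1,1,1,1,1,1,1,1,1,1,1,1,1,1,1,1,2).

Computing H_k = (kernel of ∂_k) / (image of ∂_{k+1}):

  H_0: rank C_0 − rank ∂_1 = 9 − 8 = 1, and the invariant factors of ∂_1 are all 1, so H_0 ≅ Z.
  H_1: rank ker ∂_1 − rank ∂_2 = (27 − 8) − 18 = 1, and ∂_2 has invariant factor 2 > 1, so H_1 ≅ Z ⊕ Z/2.
  H_2: rank ker ∂_2 − rank ∂_3 = (18 − 18) − 0 = 0, and there is no ∂_3, so H_2 ≅ 0.

(K is a triangulation of the Klein bottle.)

Hence the Betti numbers are b_0 = 1, b_1 = 1, b_2 = 0.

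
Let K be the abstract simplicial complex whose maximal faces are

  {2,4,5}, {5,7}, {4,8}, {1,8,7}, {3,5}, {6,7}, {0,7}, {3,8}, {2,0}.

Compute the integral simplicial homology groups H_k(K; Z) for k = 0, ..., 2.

H_0 ≅ Z,  H_1 ≅ Z^3,  H_2 = 0.

K has 9 vertices, 13 edges, 2 triangles.
rank ∂_0 = 0, rank ∂_1 = 8 ⇒ b_0 = 9 − 0 − 8 = 1; all invariant factors of ∂_1 are 1 so no torsion. So H_0 ≅ Z.
rank ∂_1 = 8, rank ∂_2 = 2 ⇒ b_1 = 13 − 8 − 2 = 3; all invariant factors of ∂_2 are 1 so no torsion. So H_1 ≅ Z^3.
rank ∂_2 = 2, rank ∂_3 = 0 ⇒ b_2 = 2 − 2 − 0 = 0. So H_2 ≅ 0.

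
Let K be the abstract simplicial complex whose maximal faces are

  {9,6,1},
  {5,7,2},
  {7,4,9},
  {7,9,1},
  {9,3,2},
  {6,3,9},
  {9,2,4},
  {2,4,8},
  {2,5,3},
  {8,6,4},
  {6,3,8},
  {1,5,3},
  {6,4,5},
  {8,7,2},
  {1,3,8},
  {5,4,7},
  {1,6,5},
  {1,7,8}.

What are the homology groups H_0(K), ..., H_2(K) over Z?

Fix the vertex order 1 < 2 < 3 < 4 < 5 < 6 < 7 < 8 < 9 and write every simplex with vertices in increasing order. Then dim K = 2 and the simplices of K are:

  0-simplices (9): [1], [2], [3], [4], [5], [6], [7], [8], [9]
  1-simplices (27): (27 of them)
  2-simplices (18): [1,3,5], [1,3,8], [1,5,6], [1,6,9], [1,7,8], [1,7,9], [2,3,5], [2,3,9], [2,4,8], [2,4,9], [2,5,7], [2,7,8], [3,6,8], [3,6,9], [4,5,6], [4,5,7], [4,6,8], [4,7,9]

giving chain groups C_0 ≅ Z^9, C_1 ≅ Z^27, C_2 ≅ Z^18.

∂_1: C_1 → C_0 maps an edge to its endpoints' difference, ∂[p,q] = q − p. For instance
  ∂[4,6] = [6] − [4].
The 9×27 boundary matrix has rank 8 and Smith normal form diag(1,1,1,1,1,1,1,1).

∂_2: C_2 → C_1 sends each 2-simplex [p,q,r] to [q,r] − [p,r] + [p,q]. For instance
  ∂[2,4,8] = [4,8] − [2,8] + [2,4],
  ∂[4,7,9] = [7,9] − [4,9] + [4,7].
As a 27×18 matrix over Z this has rank 18, with invariant factors (1,1,1,1,1,1,1,1,1,1,1,1,1,1,1,1,1,2).

Computing H_k = (kernel of ∂_k) / (image of ∂_{k+1}):

  H_0: rank C_0 − rank ∂_1 = 9 − 8 = 1, and the invariant factors of ∂_1 are all 1, so H_0 = Z.
  H_1: rank ker ∂_1 − rank ∂_2 = (27 − 8) − 18 = 1, and ∂_2 has invariant factor 2 > 1, so H_1 = Z ⊕ Z/2Z.
  H_2: rank ker ∂_2 − rank ∂_3 = (18 − 18) − 0 = 0, and there is no ∂_3, so H_2 = 0.

H_0 ≅ Z,  H_1 ≅ Z ⊕ Z/2Z,  H_2 = 0.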